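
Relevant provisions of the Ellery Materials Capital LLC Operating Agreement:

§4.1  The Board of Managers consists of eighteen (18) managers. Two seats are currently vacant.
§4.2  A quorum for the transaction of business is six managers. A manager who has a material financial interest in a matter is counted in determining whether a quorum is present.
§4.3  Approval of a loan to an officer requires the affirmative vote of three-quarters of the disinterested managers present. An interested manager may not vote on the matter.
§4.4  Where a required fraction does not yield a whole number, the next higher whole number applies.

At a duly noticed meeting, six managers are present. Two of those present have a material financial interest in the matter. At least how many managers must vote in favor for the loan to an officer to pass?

3

The loan to an officer requires three-fourths of the disinterested managers present (6 − 2 = 4).
3/4 of 4 = 3.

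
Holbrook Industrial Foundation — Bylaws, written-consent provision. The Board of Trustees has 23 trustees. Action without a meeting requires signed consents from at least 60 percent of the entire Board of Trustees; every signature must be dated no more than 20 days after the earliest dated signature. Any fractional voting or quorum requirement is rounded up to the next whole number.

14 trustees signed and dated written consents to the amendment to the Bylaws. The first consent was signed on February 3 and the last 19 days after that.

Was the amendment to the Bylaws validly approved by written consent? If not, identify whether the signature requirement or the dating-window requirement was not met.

Signatures required: at least 60 percent of 23 — 3/5 of 23 = 13.80, rounded up to 14, so 14 needed; 14 signed. Sufficient.
Dating window: the latest signature is 19 days after the earliest; the limit is 20 days. Within the window.

Effective — both the signature and dating-window requirements are satisfied.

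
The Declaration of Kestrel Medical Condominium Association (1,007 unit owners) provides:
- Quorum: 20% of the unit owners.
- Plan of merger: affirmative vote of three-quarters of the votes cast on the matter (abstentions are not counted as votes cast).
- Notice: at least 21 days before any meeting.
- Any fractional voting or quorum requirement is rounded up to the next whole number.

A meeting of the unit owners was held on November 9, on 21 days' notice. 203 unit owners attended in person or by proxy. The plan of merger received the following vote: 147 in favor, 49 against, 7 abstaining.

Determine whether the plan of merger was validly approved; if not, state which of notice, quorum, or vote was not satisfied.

Valid — all requirements satisfied.

Notice: 21 days given; 21 required. Satisfied.
Quorum: 20% of 1,007 = 201.40, rounded up to 202; 203 present. Satisfied.
Vote: requires three-fourths of the votes cast (203 − 7 abstaining = 196); 3/4 of 196 = 147, so 147 needed; 147 in favor. Satisfied.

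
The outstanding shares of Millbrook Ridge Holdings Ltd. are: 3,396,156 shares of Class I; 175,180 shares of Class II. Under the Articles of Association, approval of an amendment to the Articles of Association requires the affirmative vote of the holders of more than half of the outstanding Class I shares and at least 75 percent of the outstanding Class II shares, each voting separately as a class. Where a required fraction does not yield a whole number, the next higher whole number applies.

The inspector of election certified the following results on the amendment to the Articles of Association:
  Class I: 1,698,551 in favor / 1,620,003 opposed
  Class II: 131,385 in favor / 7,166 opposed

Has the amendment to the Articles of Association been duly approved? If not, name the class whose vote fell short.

Approved — every class gave the required vote.

Class I: a majority of 3396156 is 1698079; 1,698,079 required, 1,698,551 in favor — approved.
Class II: 3/4 of 175180 = 131385; 131,385 required, 131,385 in favor — approved.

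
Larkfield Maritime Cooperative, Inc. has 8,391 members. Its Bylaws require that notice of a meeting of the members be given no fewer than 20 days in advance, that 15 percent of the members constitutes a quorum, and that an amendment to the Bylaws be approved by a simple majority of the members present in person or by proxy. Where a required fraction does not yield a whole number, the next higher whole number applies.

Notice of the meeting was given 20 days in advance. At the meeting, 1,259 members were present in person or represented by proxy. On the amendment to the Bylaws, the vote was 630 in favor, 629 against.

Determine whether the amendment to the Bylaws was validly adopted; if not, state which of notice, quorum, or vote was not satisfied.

Valid — all requirements satisfied.

Notice: 20 days given; 20 required. Satisfied.
Quorum: 15% of 8,391 = 1,258.65, rounded up to 1,259; 1,259 present. Satisfied.
Vote: requires a majority of those present (1,259); a majority of 1259 is 630, so 630 needed; 630 in favor. Satisfied.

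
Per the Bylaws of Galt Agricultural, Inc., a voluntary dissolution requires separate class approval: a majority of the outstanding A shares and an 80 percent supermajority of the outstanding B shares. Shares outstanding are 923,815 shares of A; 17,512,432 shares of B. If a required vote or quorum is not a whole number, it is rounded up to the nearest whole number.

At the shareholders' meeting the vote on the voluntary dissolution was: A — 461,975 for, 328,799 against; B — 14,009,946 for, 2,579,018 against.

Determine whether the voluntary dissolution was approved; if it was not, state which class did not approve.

Approved — every class gave the required vote.

A: a majority of 923815 is 461908; 461,908 required, 461,975 in favor — approved.
B: 4/5 of 17512432 = 14009945.60, rounded up to 14009946; 14,009,946 required, 14,009,946 in favor — approved.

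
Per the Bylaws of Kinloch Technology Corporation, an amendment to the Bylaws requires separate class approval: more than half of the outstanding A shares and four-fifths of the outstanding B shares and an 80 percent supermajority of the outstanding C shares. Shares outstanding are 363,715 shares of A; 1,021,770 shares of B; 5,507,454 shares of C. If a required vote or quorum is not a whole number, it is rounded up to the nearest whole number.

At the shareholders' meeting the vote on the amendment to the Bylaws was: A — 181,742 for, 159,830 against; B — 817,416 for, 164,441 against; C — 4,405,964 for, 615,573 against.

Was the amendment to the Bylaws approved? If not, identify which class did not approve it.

A: a majority of 363715 is 181858; 181,858 required, 181,742 in favor — not approved.
B: 4/5 of 1021770 = 817416; 817,416 required, 817,416 in favor — approved.
C: 4/5 of 5507454 = 4405963.20, rounded up to 4405964; 4,405,964 required, 4,405,964 in favor — approved.

Not approved — the A shares did not give the required vote.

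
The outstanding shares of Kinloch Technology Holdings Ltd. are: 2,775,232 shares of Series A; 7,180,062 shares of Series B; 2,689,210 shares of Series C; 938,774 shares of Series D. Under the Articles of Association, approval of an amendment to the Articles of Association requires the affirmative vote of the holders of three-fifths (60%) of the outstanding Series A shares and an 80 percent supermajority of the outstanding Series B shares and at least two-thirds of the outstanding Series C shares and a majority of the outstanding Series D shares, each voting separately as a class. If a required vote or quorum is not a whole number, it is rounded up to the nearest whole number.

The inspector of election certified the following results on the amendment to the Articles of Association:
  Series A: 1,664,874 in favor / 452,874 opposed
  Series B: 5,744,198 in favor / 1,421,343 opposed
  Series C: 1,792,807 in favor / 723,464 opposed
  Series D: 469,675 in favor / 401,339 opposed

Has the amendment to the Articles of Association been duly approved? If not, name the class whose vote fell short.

Series A: 3/5 of 2775232 = 1665139.20, rounded up to 1665140; 1,665,140 required, 1,664,874 in favor — not approved.
Series B: 4/5 of 7180062 = 5744049.60, rounded up to 5744050; 5,744,050 required, 5,744,198 in favor — approved.
Series C: 2/3 of 2689210 = 1792806.67, rounded up to 1792807; 1,792,807 required, 1,792,807 in favor — approved.
Series D: a majority of 938774 is 469388; 469,388 required, 469,675 in favor — approved.

Not approved — the Series A shares did not give the required vote.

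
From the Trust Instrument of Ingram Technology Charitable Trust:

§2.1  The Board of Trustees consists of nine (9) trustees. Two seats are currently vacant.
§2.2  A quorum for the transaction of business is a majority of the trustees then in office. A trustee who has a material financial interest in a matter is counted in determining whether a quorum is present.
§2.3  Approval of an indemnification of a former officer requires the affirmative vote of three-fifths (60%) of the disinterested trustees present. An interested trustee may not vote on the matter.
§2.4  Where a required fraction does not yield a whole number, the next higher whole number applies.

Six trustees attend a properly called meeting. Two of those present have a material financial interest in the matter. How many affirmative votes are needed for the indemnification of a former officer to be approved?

The indemnification of a former officer requires three-fifths of the disinterested trustees present (6 − 2 = 4).
3/5 of 4 = 2.40, rounded up to 3.

3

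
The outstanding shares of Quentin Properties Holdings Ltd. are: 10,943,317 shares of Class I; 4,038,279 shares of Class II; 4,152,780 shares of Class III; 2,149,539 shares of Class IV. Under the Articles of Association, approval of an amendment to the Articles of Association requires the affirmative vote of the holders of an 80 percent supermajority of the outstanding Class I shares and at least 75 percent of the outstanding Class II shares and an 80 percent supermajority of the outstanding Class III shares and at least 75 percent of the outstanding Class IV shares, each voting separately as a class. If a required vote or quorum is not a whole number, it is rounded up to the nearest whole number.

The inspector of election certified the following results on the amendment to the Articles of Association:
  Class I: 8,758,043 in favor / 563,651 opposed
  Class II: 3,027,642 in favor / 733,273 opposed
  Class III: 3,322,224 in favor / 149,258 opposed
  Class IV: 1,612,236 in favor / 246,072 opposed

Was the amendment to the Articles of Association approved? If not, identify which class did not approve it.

Not approved — the Class II shares did not give the required vote.

Class I: 4/5 of 10943317 = 8754653.60, rounded up to 8754654; 8,754,654 required, 8,758,043 in favor — approved.
Class II: 3/4 of 4038279 = 3028709.25, rounded up to 3028710; 3,028,710 required, 3,027,642 in favor — not approved.
Class III: 4/5 of 4152780 = 3322224; 3,322,224 required, 3,322,224 in favor — approved.
Class IV: 3/4 of 2149539 = 1612154.25, rounded up to 1612155; 1,612,155 required, 1,612,236 in favor — approved.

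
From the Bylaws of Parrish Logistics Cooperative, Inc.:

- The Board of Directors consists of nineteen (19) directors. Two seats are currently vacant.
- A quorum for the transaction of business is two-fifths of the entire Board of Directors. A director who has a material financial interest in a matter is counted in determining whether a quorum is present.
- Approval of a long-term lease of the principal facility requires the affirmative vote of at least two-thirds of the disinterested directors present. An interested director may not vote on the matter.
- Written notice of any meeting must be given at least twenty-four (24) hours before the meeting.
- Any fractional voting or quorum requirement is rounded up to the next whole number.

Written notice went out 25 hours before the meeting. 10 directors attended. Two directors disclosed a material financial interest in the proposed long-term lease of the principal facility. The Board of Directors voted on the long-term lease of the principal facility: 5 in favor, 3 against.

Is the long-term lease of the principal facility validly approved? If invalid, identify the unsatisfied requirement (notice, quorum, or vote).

Notice: 25 hours given; 24 required (25 ≥ 24). Satisfied.
Quorum: 10 present (interested directors count toward quorum); quorum is 8. Satisfied.
Vote: the long-term lease of the principal facility requires two-thirds of the disinterested directors present (10 − 2 = 8). 2/3 of 8 = 5.33, rounded up to 6, so 6 affirmative votes are needed; 5 voted in favor. Not satisfied.

Invalid — vote requirement not satisfied.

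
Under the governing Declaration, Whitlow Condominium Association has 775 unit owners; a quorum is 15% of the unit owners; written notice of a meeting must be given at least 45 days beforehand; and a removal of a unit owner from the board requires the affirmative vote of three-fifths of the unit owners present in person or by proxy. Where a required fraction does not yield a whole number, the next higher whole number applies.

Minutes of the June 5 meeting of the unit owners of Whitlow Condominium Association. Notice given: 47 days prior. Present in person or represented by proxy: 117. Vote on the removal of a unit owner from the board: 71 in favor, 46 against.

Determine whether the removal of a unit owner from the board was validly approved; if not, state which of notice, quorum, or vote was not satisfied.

Notice: 47 days given; 45 required. Satisfied.
Quorum: 15% of 775 = 116.25, rounded up to 117; 117 present. Satisfied.
Vote: requires three-fifths of those present (117); 3/5 of 117 = 70.20, rounded up to 71, so 71 needed; 71 in favor. Satisfied.

Valid — all requirements satisfied.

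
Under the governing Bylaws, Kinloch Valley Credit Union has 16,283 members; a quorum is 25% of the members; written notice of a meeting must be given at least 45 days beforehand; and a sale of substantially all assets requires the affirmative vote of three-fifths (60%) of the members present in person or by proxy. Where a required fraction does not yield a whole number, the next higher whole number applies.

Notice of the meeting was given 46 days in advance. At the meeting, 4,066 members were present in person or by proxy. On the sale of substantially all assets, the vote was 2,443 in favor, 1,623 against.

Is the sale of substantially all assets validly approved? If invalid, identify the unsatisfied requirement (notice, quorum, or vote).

Invalid — quorum requirement not satisfied.

Notice: 46 days given; 45 required. Satisfied.
Quorum: 25% of 16,283 = 4,070.75, rounded up to 4,071; 4,066 present. Not satisfied.
Vote: requires three-fifths of those present (4,066); 3/5 of 4066 = 2439.60, rounded up to 2440, so 2,440 needed; 2,443 in favor. Satisfied.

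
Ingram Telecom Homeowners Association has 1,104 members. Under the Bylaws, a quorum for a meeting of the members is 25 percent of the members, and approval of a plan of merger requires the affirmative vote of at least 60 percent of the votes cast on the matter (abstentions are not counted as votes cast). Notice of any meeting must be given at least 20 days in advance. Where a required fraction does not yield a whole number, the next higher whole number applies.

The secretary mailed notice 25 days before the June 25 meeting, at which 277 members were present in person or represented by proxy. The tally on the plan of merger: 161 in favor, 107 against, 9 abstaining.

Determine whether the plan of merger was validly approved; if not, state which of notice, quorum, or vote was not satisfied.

Valid — all requirements satisfied.

Notice: 25 days given; 20 required. Satisfied.
Quorum: 25% of 1,104 = 276; 277 present. Satisfied.
Vote: requires three-fifths of the votes cast (277 − 9 abstaining = 268); 3/5 of 268 = 160.80, rounded up to 161, so 161 needed; 161 in favor. Satisfied.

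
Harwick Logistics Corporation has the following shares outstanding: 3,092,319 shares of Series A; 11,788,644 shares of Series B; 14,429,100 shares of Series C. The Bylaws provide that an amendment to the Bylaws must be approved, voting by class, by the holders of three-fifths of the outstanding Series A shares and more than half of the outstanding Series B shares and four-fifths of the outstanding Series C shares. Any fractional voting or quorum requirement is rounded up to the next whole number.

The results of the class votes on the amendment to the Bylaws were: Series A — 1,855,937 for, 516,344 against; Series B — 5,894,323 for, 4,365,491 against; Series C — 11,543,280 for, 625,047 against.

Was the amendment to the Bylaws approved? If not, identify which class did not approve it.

Approved — every class gave the required vote.

Series A: 3/5 of 3092319 = 1855391.40, rounded up to 1855392; 1,855,392 required, 1,855,937 in favor — approved.
Series B: a majority of 11788644 is 5894323; 5,894,323 required, 5,894,323 in favor — approved.
Series C: 4/5 of 14429100 = 11543280; 11,543,280 required, 11,543,280 in favor — approved.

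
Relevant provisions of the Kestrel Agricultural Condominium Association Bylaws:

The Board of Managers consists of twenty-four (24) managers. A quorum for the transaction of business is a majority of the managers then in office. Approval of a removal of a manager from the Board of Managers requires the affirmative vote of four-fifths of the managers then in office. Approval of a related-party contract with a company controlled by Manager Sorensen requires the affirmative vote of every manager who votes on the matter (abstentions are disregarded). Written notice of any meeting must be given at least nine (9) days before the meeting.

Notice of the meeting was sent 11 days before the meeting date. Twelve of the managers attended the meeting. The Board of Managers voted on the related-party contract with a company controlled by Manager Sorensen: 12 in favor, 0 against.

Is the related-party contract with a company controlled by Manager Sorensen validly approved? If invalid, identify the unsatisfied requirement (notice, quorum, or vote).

Invalid — quorum requirement not satisfied.

Notice: 11 days given; 9 required (11 ≥ 9). Satisfied.
Quorum: 12 present; quorum is 13. Not satisfied.
Vote: the related-party contract with a company controlled by Manager Sorensen requires the unanimous vote of the votes cast (12). Unanimous means all 12, so 12 affirmative votes are needed; 12 voted in favor. Satisfied. (Moot — without a quorum no business can be validly transacted.)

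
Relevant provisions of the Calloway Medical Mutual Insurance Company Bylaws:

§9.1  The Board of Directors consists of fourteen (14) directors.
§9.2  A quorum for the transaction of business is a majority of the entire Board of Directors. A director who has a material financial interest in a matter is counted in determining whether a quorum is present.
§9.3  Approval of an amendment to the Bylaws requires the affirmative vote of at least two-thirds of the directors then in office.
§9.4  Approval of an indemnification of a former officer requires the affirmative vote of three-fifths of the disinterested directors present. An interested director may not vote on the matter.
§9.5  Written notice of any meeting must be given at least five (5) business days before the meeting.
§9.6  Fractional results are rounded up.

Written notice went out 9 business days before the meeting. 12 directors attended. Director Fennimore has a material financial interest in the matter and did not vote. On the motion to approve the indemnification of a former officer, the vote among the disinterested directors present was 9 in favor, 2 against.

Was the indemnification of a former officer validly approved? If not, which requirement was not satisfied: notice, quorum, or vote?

Notice: 9 business days given; 5 required (9 ≥ 5). Satisfied.
Quorum: 12 present (interested directors count toward quorum); quorum is 8. Satisfied.
Vote: the indemnification of a former officer requires three-fifths of the disinterested directors present (12 − 1 = 11). 3/5 of 11 = 6.60, rounded up to 7, so 7 affirmative votes are needed; 9 voted in favor. Satisfied.

Valid — all requirements satisfied.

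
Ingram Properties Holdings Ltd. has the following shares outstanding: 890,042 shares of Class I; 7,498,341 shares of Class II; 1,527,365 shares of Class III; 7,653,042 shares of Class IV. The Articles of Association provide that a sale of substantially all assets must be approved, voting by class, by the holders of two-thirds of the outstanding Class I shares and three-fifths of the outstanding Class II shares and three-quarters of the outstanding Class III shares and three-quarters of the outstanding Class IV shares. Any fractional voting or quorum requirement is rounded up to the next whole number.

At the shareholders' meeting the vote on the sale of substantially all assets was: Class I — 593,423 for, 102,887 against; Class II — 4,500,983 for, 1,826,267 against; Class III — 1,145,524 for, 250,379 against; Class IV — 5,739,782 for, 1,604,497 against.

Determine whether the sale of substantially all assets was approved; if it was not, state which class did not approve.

Class I: 2/3 of 890042 = 593361.33, rounded up to 593362; 593,362 required, 593,423 in favor — approved.
Class II: 3/5 of 7498341 = 4499004.60, rounded up to 4499005; 4,499,005 required, 4,500,983 in favor — approved.
Class III: 3/4 of 1527365 = 1145523.75, rounded up to 1145524; 1,145,524 required, 1,145,524 in favor — approved.
Class IV: 3/4 of 7653042 = 5739781.50, rounded up to 5739782; 5,739,782 required, 5,739,782 in favor — approved.

Approved — every class gave the required vote.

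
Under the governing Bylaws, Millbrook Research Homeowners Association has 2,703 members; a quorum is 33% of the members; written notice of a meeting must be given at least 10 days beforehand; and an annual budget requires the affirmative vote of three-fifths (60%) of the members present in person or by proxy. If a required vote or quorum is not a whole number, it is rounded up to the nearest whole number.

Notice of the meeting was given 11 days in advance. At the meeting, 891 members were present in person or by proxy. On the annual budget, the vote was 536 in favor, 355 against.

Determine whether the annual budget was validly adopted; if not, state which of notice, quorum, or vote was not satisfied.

Notice: 11 days given; 10 required. Satisfied.
Quorum: 33% of 2,703 = 891.99, rounded up to 892; 891 present. Not satisfied.
Vote: requires three-fifths of those present (891); 3/5 of 891 = 534.60, rounded up to 535, so 535 needed; 536 in favor. Satisfied.

Invalid — quorum requirement not satisfied.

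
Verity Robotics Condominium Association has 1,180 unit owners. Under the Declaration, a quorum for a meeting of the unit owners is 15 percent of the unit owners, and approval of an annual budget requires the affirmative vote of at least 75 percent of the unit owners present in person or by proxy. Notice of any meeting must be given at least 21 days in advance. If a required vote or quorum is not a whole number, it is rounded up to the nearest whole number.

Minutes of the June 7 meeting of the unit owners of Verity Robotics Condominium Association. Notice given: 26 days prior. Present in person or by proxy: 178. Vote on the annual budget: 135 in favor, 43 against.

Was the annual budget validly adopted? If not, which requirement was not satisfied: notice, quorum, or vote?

Notice: 26 days given; 21 required. Satisfied.
Quorum: 15% of 1,180 = 177; 178 present. Satisfied.
Vote: requires three-fourths of those present (178); 3/4 of 178 = 133.50, rounded up to 134, so 134 needed; 135 in favor. Satisfied.

Valid — all requirements satisfied.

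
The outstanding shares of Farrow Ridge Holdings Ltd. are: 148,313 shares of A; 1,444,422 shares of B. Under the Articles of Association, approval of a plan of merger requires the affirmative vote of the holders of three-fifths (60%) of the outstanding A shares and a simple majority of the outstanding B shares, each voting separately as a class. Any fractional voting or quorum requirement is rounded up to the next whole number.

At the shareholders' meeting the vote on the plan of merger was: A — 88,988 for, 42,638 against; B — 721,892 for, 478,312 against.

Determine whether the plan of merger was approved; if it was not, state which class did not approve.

A: 3/5 of 148313 = 88987.80, rounded up to 88988; 88,988 required, 88,988 in favor — approved.
B: a majority of 1444422 is 722212; 722,212 required, 721,892 in favor — not approved.

Not approved — the B shares did not give the required vote.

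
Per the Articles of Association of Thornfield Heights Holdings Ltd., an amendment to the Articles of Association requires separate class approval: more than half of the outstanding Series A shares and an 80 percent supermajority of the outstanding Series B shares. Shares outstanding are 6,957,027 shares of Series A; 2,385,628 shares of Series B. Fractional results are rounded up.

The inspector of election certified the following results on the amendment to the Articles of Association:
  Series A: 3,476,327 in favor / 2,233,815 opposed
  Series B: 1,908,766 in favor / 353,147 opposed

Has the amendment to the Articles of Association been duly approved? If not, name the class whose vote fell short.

Series A: a majority of 6957027 is 3478514; 3,478,514 required, 3,476,327 in favor — not approved.
Series B: 4/5 of 2385628 = 1908502.40, rounded up to 1908503; 1,908,503 required, 1,908,766 in favor — approved.

Not approved — the Series A shares did not give the required vote.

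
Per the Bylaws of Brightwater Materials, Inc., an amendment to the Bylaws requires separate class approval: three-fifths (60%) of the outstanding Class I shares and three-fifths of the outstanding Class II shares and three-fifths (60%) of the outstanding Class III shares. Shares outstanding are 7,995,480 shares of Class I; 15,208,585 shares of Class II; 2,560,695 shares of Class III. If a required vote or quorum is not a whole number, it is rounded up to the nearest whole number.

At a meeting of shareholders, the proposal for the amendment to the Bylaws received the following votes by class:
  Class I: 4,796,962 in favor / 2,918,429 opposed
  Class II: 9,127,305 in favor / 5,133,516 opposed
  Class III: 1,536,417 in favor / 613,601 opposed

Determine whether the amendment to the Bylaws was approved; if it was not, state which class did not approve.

Class I: 3/5 of 7995480 = 4797288; 4,797,288 required, 4,796,962 in favor — not approved.
Class II: 3/5 of 15208585 = 9125151; 9,125,151 required, 9,127,305 in favor — approved.
Class III: 3/5 of 2560695 = 1536417; 1,536,417 required, 1,536,417 in favor — approved.

Not approved — the Class I shares did not give the required vote.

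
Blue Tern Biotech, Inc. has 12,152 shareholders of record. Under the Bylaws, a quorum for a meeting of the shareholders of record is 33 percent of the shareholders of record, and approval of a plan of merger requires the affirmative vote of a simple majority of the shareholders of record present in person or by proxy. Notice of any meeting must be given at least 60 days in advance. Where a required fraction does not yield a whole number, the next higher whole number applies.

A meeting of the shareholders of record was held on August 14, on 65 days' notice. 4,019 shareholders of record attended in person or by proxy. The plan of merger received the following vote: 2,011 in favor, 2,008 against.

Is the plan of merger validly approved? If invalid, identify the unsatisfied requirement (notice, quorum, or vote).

Valid — all requirements satisfied.

Notice: 65 days given; 60 required. Satisfied.
Quorum: 33% of 12,152 = 4,010.16, rounded up to 4,011; 4,019 present. Satisfied.
Vote: requires a majority of those present (4,019); a majority of 4019 is 2010, so 2,010 needed; 2,011 in favor. Satisfied.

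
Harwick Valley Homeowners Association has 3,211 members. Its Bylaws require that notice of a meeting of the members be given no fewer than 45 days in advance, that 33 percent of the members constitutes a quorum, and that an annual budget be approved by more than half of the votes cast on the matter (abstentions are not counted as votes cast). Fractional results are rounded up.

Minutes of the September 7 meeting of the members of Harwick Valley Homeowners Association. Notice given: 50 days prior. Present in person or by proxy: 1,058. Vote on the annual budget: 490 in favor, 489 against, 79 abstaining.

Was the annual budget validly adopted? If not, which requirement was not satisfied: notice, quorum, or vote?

Invalid — quorum requirement not satisfied.

Notice: 50 days given; 45 required. Satisfied.
Quorum: 33% of 3,211 = 1,059.63, rounded up to 1,060; 1,058 present. Not satisfied.
Vote: requires a majority of the votes cast (1,058 − 79 abstaining = 979); a majority of 979 is 490, so 490 needed; 490 in favor. Satisfied.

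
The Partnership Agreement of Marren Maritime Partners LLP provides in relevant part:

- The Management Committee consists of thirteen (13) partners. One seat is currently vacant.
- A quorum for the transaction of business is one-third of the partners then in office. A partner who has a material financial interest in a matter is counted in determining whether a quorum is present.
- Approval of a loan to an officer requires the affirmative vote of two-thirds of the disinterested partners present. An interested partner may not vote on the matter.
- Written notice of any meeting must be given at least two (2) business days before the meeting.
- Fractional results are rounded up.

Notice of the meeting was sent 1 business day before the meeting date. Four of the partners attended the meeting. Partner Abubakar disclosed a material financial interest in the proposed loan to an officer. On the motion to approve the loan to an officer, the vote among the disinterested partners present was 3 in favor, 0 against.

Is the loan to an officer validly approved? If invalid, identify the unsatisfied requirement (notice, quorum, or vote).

Invalid — notice requirement not satisfied.

Notice: 1 business day given; 2 required (1 < 2). Not satisfied.
Quorum: 4 present (interested partners count toward quorum); quorum is 4. Satisfied.
Vote: the loan to an officer requires two-thirds of the disinterested partners present (4 − 1 = 3). 2/3 of 3 = 2, so 2 affirmative votes are needed; 3 voted in favor. Satisfied.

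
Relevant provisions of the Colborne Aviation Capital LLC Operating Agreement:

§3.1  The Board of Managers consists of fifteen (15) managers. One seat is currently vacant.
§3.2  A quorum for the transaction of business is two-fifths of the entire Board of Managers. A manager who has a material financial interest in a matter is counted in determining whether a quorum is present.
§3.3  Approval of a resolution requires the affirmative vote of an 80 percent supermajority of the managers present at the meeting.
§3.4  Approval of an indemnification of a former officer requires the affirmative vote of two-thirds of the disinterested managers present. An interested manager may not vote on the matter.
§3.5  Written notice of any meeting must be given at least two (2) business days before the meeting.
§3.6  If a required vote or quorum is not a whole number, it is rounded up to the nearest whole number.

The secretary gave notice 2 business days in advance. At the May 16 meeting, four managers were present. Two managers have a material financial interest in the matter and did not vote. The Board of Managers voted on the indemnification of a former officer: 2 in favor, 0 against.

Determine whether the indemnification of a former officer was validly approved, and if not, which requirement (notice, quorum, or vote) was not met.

Invalid — quorum requirement not satisfied.

Notice: 2 business days given; 2 required (2 ≥ 2). Satisfied.
Quorum: 4 present (interested managers count toward quorum); quorum is 6. Not satisfied.
Vote: the indemnification of a former officer requires two-thirds of the disinterested managers present (4 − 2 = 2). 2/3 of 2 = 1.33, rounded up to 2, so 2 affirmative votes are needed; 2 voted in favor. Satisfied. (Moot — without a quorum no business can be validly transacted.)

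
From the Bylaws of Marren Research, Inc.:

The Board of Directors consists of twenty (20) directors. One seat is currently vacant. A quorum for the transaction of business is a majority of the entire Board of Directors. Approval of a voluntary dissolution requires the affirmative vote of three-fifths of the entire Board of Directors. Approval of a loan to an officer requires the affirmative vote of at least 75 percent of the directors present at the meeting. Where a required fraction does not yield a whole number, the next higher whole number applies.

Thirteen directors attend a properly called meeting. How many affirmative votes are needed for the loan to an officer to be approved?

The loan to an officer requires three-fourths of the directors present (13).
3/4 of 13 = 9.75, rounded up to 10.

10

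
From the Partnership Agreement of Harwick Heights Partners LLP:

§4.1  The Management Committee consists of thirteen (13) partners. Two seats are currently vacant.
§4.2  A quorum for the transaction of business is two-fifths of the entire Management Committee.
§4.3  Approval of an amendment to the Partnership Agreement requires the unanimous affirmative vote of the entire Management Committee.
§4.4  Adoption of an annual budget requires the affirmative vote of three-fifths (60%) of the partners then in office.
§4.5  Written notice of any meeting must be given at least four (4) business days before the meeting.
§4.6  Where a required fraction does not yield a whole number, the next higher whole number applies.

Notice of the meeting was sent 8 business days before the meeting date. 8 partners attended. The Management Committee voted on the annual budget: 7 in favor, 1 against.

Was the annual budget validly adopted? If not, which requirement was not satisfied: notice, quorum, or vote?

Notice: 8 business days given; 4 required (8 ≥ 4). Satisfied.
Quorum: 8 present; quorum is 6. Satisfied.
Vote: the annual budget requires three-fifths of the partners then in office (11). 3/5 of 11 = 6.60, rounded up to 7, so 7 affirmative votes are needed; 7 voted in favor. Satisfied.

Valid — all requirements satisfied.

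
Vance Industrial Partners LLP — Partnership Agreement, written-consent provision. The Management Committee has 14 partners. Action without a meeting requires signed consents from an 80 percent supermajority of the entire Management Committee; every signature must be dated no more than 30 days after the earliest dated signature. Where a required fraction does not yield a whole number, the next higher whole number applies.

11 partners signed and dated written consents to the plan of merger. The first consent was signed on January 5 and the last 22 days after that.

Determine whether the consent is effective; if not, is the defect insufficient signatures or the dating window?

Signatures required: an 80 percent supermajority of 14 — 4/5 of 14 = 11.20, rounded up to 12, so 12 needed; 11 signed. Insufficient.
Dating window: the latest signature is 22 days after the earliest; the limit is 30 days. Within the window.

Not effective — insufficient signatures.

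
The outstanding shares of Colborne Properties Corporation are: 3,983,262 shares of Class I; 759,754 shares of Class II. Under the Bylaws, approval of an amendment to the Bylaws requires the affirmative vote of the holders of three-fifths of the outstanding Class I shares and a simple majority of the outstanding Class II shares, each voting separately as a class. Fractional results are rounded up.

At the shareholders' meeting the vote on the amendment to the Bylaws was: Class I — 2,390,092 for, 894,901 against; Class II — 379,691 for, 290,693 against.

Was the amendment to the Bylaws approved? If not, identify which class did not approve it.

Class I: 3/5 of 3983262 = 2389957.20, rounded up to 2389958; 2,389,958 required, 2,390,092 in favor — approved.
Class II: a majority of 759754 is 379878; 379,878 required, 379,691 in favor — not approved.

Not approved — the Class II shares did not give the required vote.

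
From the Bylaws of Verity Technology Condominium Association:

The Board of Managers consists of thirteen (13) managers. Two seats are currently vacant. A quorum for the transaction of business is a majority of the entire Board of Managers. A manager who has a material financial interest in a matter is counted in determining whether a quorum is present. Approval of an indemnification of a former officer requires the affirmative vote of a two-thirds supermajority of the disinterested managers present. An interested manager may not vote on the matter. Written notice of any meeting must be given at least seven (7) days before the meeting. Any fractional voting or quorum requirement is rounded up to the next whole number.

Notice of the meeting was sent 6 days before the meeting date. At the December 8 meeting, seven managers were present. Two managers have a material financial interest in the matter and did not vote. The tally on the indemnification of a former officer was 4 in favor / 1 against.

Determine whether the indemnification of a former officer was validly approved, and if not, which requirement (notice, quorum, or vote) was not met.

Invalid — notice requirement not satisfied.

Notice: 6 days given; 7 required (6 < 7). Not satisfied.
Quorum: 7 present (interested managers count toward quorum); quorum is 7. Satisfied.
Vote: the indemnification of a former officer requires two-thirds of the disinterested managers present (7 − 2 = 5). 2/3 of 5 = 3.33, rounded up to 4, so 4 affirmative votes are needed; 4 voted in favor. Satisfied.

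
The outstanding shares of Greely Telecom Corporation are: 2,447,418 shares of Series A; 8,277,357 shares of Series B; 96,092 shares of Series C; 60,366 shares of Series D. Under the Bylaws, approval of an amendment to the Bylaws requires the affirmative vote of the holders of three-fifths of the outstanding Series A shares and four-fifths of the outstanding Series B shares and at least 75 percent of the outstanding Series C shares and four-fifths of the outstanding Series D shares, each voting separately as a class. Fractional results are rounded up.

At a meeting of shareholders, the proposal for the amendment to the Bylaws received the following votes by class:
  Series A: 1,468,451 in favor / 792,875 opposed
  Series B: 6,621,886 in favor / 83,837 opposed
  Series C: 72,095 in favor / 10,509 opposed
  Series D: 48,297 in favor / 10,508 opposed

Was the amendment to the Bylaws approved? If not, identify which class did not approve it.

Series A: 3/5 of 2447418 = 1468450.80, rounded up to 1468451; 1,468,451 required, 1,468,451 in favor — approved.
Series B: 4/5 of 8277357 = 6621885.60, rounded up to 6621886; 6,621,886 required, 6,621,886 in favor — approved.
Series C: 3/4 of 96092 = 72069; 72,069 required, 72,095 in favor — approved.
Series D: 4/5 of 60366 = 48292.80, rounded up to 48293; 48,293 required, 48,297 in favor — approved.

Approved — every class gave the required vote.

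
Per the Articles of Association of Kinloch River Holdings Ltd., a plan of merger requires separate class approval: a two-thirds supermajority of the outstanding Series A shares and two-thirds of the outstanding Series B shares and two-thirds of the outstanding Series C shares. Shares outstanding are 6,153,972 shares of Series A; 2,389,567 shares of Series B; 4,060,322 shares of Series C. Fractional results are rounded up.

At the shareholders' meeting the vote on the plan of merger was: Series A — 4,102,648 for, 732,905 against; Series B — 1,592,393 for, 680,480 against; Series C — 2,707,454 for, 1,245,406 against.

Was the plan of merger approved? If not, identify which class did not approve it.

Not approved — the Series B shares did not give the required vote.

Series A: 2/3 of 6153972 = 4102648; 4,102,648 required, 4,102,648 in favor — approved.
Series B: 2/3 of 2389567 = 1593044.67, rounded up to 1593045; 1,593,045 required, 1,592,393 in favor — not approved.
Series C: 2/3 of 4060322 = 2706881.33, rounded up to 2706882; 2,706,882 required, 2,707,454 in favor — approved.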